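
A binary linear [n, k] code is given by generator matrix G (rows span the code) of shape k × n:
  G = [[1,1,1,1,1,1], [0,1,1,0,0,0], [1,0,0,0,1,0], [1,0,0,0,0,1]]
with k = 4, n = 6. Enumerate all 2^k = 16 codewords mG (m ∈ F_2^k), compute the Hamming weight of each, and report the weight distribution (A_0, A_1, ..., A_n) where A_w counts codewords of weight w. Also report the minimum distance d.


Weight distribution: A_0 = 1, A_2 = 7, A_4 = 7, A_6 = 1. Minimum distance d = 2.

Enumerate all 2^4 = 16 messages m ∈ F_2^4.
For each, compute codeword c = mG in F_2^6, then tally its weight.
  m = 0000 → c = 000000, weight = 0.
  m = 1000 → c = 111111, weight = 6.
  m = 0100 → c = 011000, weight = 2.
  m = 1100 → c = 100111, weight = 4.
  m = 0010 → c = 100010, weight = 2.
  m = 1010 → c = 011101, weight = 4.
  m = 0110 → c = 111010, weight = 4.
  m = 1110 → c = 000101, weight = 2.
  m = 0001 → c = 100001, weight = 2.
  m = 1001 → c = 011110, weight = 4.
  m = 0101 → c = 111001, weight = 4.
  m = 1101 → c = 000110, weight = 2.
  m = 0011 → c = 000011, weight = 2.
  m = 1011 → c = 111100, weight = 4.
  m = 0111 → c = 011011, weight = 4.
  m = 1111 → c = 100100, weight = 2.
Tally weights:
  weight 0: 1 codewords.
  weight 2: 7 codewords.
  weight 4: 7 codewords.
  weight 6: 1 codewords.
Minimum distance d = smallest w > 0 with A_w > 0 = 2.
Sanity: Σ A_w = 16 = 2^4 = 16 ✓.


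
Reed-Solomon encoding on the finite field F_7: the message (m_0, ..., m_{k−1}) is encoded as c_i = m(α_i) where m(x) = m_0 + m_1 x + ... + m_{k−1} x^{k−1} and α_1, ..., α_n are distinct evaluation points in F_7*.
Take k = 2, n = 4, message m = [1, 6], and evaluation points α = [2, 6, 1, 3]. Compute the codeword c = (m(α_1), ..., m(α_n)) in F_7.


c = [6, 2, 0, 5]

Message polynomial: m(x) = 1 + 6·x (mod 7).
For each evaluation point α_i, compute m(α_i) mod 7:
  α_1 = 2: Horner steps 6 → 6, so m(2) = 6.
  α_2 = 6: Horner steps 6 → 2, so m(6) = 2.
  α_3 = 1: Horner steps 6 → 0, so m(1) = 0.
  α_4 = 3: Horner steps 6 → 5, so m(3) = 5.
Codeword c = [6, 2, 0, 5] ∈ F_7^4.


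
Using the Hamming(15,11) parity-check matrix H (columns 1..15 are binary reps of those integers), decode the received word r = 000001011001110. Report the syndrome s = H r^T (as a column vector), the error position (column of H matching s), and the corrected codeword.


s = (1, 0, 0, 0)^T, error position = 8, corrected codeword c = 000001001001110

Compute s = H r^T mod 2 one row at a time:
  s_1 = 1 + 1 + 0 + 0 + 1 + 1 + 1 + 0 = 5 ≡ 1 (mod 2).
  s_2 = 0 + 0 + 1 + 0 + 1 + 1 + 1 + 0 = 4 ≡ 0 (mod 2).
  s_3 = 0 + 0 + 1 + 0 + 0 + 0 + 1 + 0 = 2 ≡ 0 (mod 2).
  s_4 = 0 + 0 + 0 + 0 + 1 + 0 + 1 + 0 = 2 ≡ 0 (mod 2).
s = (1, 0, 0, 0)^T — this equals column 8 of H (binary 1000), so error is at position 8.
Correct: flip bit 8 of r = 000001011001110 to get c = 000001001001110.


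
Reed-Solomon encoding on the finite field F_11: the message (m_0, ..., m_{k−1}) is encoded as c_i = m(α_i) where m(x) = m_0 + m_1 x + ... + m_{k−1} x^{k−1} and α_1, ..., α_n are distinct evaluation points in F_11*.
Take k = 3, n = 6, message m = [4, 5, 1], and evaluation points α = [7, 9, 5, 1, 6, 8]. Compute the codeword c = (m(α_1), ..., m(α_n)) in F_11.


c = [0, 9, 10, 10, 4, 9]

Message polynomial: m(x) = 4 + 5·x + 1·x^2 (mod 11).
For each evaluation point α_i, compute m(α_i) mod 11:
  α_1 = 7: Horner steps 1 → 1 → 0, so m(7) = 0.
  α_2 = 9: Horner steps 1 → 3 → 9, so m(9) = 9.
  α_3 = 5: Horner steps 1 → 10 → 10, so m(5) = 10.
  α_4 = 1: Horner steps 1 → 6 → 10, so m(1) = 10.
  α_5 = 6: Horner steps 1 → 0 → 4, so m(6) = 4.
  α_6 = 8: Horner steps 1 → 2 → 9, so m(8) = 9.
Codeword c = [0, 9, 10, 10, 4, 9] ∈ F_11^6.


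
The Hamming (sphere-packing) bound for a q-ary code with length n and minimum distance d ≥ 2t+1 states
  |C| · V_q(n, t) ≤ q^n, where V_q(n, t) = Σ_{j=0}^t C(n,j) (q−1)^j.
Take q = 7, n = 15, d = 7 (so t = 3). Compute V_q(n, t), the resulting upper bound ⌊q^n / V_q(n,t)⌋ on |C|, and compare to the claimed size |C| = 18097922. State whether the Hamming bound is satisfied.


V_q(n, t) = 102151, q^n = 4747561509943, Hamming bound = 46475918, |C| = 18097922 ≤ bound (satisfied).

Step 1: Compute V_q(n, t) = Σ_{j=0}^3 C(n, j) (q−1)^j.
  j = 0: C(15,0)·(6)^0 = 1·1 = 1.
  j = 1: C(15,1)·(6)^1 = 15·6 = 90.
  j = 2: C(15,2)·(6)^2 = 105·36 = 3780.
  j = 3: C(15,3)·(6)^3 = 455·216 = 98280.
  V_q(n, t) = 1 + 90 + 3780 + 98280 = 102151.
Step 2: q^n = 7^15 = 4747561509943.
Step 3: Hamming bound ⌊q^n / V_q(n,t)⌋ = ⌊4747561509943/102151⌋ = 46475918.
Step 4: Compare |C| = 18097922 to 46475918: satisfied.
The claimed |C| lies below the Hamming bound.


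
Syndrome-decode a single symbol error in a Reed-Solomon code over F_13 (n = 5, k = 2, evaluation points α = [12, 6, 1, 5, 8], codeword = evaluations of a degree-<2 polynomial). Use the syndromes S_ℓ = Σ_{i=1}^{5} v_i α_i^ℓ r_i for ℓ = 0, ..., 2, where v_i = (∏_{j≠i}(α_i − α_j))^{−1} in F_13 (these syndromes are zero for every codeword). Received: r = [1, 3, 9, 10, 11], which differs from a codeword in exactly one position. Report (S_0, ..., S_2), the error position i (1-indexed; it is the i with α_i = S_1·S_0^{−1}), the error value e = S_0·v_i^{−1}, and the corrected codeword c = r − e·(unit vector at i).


S = (9, 6, 4), error at position 4, error magnitude e = 11, c = [1, 3, 9, 12, 11].

Step 1: column multipliers v_i = (∏_{j≠i}(α_i − α_j))^{−1} mod 13.
  i = 1 (α = 12): (12−6)(12−1)(12−5)(12−8) = 6·11·7·4 = 1848 ≡ 2, so v_1 = 2^{−1} = 7 (mod 13).
  i = 2 (α = 6): (6−12)(6−1)(6−5)(6−8) = (−6)·5·1·(−2) = 60 ≡ 8, so v_2 = 8^{−1} = 5 (mod 13).
  i = 3 (α = 1): (1−12)(1−6)(1−5)(1−8) = (−11)·(−5)·(−4)·(−7) = 1540 ≡ 6, so v_3 = 6^{−1} = 11 (mod 13).
  i = 4 (α = 5): (5−12)(5−6)(5−1)(5−8) = (−7)·(−1)·4·(−3) = −84 ≡ 7, so v_4 = 7^{−1} = 2 (mod 13).
  i = 5 (α = 8): (8−12)(8−6)(8−1)(8−5) = (−4)·2·7·3 = −168 ≡ 1, so v_5 = 1^{−1} = 1 (mod 13).
  v = [7, 5, 11, 2, 1].
Step 2: syndromes of r = [1, 3, 9, 10, 11] (all sums mod 13).
  S_0 = Σ v_i r_i = 7·1 + 5·3 + 11·9 + 2·10 + 1·11 = 152 ≡ 9.
  S_1 = Σ v_i α_i r_i = 7·12·1 + 5·6·3 + 11·1·9 + 2·5·10 + 1·8·11 = 461 ≡ 6.
  α_i^2 mod 13 = [1, 10, 1, 12, 12].
  S_2 = Σ v_i α_i^2 r_i = 7·1·1 + 5·10·3 + 11·1·9 + 2·12·10 + 1·12·11 = 628 ≡ 4.
  S = (9, 6, 4) ≠ 0, so r is not a codeword (an error is present).
Step 3: locate the error. For a single error e at position i, S_ℓ = v_i·e·α_i^ℓ, so α_err = S_1/S_0.
  S_0^{−1} = 9^{−1} = 3 (mod 13), so α_err = 6·3 = 18 ≡ 5 = α_4. Error position i = 4.
  Consistency check: S_2/S_1 = 4·11 = 44 ≡ 5 = α_err ✓ (single-error assumption holds).
Step 4: error magnitude e = S_0/v_4 = S_0·∏_{j≠4}(α_4 − α_j) = 9·7 = 63 ≡ 11 (mod 13).
Step 5: correct position 4: c_4 = r_4 − e = 10 − 11 ≡ 12 (mod 13). Hence c = [1, 3, 9, 12, 11].
  Check: interpolating c through the α_i gives m(x) = 5 + 4·x (degree < 2) with m(α_i) = c_i for every i, so c is indeed a codeword.


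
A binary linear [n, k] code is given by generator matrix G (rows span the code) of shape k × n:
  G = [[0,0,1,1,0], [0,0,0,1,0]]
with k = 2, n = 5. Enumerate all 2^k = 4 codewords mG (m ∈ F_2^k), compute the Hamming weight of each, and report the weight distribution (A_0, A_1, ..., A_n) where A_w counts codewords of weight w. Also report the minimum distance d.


Weight distribution: A_0 = 1, A_1 = 2, A_2 = 1. Minimum distance d = 1.

Enumerate all 2^2 = 4 messages m ∈ F_2^2.
For each, compute codeword c = mG in F_2^5, then tally its weight.
  m = 00 → c = 00000, weight = 0.
  m = 10 → c = 00110, weight = 2.
  m = 01 → c = 00010, weight = 1.
  m = 11 → c = 00100, weight = 1.
Tally weights:
  weight 0: 1 codewords.
  weight 1: 2 codewords.
  weight 2: 1 codewords.
Minimum distance d = smallest w > 0 with A_w > 0 = 1.
Sanity: Σ A_w = 4 = 2^2 = 4 ✓.


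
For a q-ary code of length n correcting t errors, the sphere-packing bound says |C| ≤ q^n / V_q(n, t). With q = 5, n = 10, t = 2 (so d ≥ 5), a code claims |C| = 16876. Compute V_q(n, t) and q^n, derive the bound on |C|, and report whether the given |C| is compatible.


V_q(n, t) = 761, q^n = 9765625, Hamming bound = 12832, |C| = 16876 > bound (violated).

Step 1: Compute V_q(n, t) = Σ_{j=0}^2 C(n, j) (q−1)^j.
  j = 0: C(10,0)·(4)^0 = 1·1 = 1.
  j = 1: C(10,1)·(4)^1 = 10·4 = 40.
  j = 2: C(10,2)·(4)^2 = 45·16 = 720.
  V_q(n, t) = 1 + 40 + 720 = 761.
Step 2: q^n = 5^10 = 9765625.
Step 3: Hamming bound ⌊q^n / V_q(n,t)⌋ = ⌊9765625/761⌋ = 12832.
Step 4: Compare |C| = 16876 to 12832: violated.
The claimed |C| lies above the Hamming bound, so no 5-ary code of length 10 with d ≥ 5 can have 16876 codewords.


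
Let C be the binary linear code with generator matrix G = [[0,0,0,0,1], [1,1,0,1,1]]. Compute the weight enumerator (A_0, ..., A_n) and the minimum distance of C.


Weight distribution: A_0 = 1, A_1 = 1, A_3 = 1, A_4 = 1. Minimum distance d = 1.

Enumerate all 2^2 = 4 messages m ∈ F_2^2.
For each, compute codeword c = mG in F_2^5, then tally its weight.
  m = 00 → c = 00000, weight = 0.
  m = 10 → c = 00001, weight = 1.
  m = 01 → c = 11011, weight = 4.
  m = 11 → c = 11010, weight = 3.
Tally weights:
  weight 0: 1 codewords.
  weight 1: 1 codewords.
  weight 3: 1 codewords.
  weight 4: 1 codewords.
Minimum distance d = smallest w > 0 with A_w > 0 = 1.
Sanity: Σ A_w = 4 = 2^2 = 4 ✓.


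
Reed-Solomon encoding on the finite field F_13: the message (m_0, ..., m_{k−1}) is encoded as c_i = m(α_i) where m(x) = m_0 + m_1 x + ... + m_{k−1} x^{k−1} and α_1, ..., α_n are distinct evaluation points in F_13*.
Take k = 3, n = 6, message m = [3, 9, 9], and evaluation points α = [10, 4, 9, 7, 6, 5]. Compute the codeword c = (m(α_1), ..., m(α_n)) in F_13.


c = [5, 1, 7, 0, 4, 0]

Message polynomial: m(x) = 3 + 9·x + 9·x^2 (mod 13).
For each evaluation point α_i, compute m(α_i) mod 13:
  α_1 = 10: Horner steps 9 → 8 → 5, so m(10) = 5.
  α_2 = 4: Horner steps 9 → 6 → 1, so m(4) = 1.
  α_3 = 9: Horner steps 9 → 12 → 7, so m(9) = 7.
  α_4 = 7: Horner steps 9 → 7 → 0, so m(7) = 0.
  α_5 = 6: Horner steps 9 → 11 → 4, so m(6) = 4.
  α_6 = 5: Horner steps 9 → 2 → 0, so m(5) = 0.
Codeword c = [5, 1, 7, 0, 4, 0] ∈ F_13^6.


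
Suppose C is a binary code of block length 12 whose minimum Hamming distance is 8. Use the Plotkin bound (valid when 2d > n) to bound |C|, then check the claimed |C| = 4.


Plotkin bound M ≤ 4; given |C| = 4 ≤ bound (satisfied).

Check applicability: 2d = 16, n = 12.
2d − n = 4 > 0, so Plotkin applies.
Compute d/(2d−n) = 8/4 ≈ 2.0000.
⌊d/(2d−n)⌋ = 2.
Plotkin bound: M ≤ 2·2 = 4.
Given |C| = 4, check: satisfied.
This |C| is at the Plotkin bound.


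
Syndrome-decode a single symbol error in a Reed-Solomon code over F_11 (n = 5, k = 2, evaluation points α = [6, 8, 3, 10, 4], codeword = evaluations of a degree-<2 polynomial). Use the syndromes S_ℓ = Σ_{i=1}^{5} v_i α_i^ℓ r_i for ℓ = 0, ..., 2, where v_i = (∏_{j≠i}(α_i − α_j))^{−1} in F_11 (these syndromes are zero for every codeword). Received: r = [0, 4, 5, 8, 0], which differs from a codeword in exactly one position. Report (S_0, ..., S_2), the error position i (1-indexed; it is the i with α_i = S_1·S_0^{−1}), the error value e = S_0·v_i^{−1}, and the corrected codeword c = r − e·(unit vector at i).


S = (10, 7, 6), error at position 5, error magnitude e = 4, c = [0, 4, 5, 8, 7].

Step 1: column multipliers v_i = (∏_{j≠i}(α_i − α_j))^{−1} mod 11.
  i = 1 (α = 6): (6−8)(6−3)(6−10)(6−4) = (−2)·3·(−4)·2 = 48 ≡ 4, so v_1 = 4^{−1} = 3 (mod 11).
  i = 2 (α = 8): (8−6)(8−3)(8−10)(8−4) = 2·5·(−2)·4 = −80 ≡ 8, so v_2 = 8^{−1} = 7 (mod 11).
  i = 3 (α = 3): (3−6)(3−8)(3−10)(3−4) = (−3)·(−5)·(−7)·(−1) = 105 ≡ 6, so v_3 = 6^{−1} = 2 (mod 11).
  i = 4 (α = 10): (10−6)(10−8)(10−3)(10−4) = 4·2·7·6 = 336 ≡ 6, so v_4 = 6^{−1} = 2 (mod 11).
  i = 5 (α = 4): (4−6)(4−8)(4−3)(4−10) = (−2)·(−4)·1·(−6) = −48 ≡ 7, so v_5 = 7^{−1} = 8 (mod 11).
  v = [3, 7, 2, 2, 8].
Step 2: syndromes of r = [0, 4, 5, 8, 0] (all sums mod 11).
  S_0 = Σ v_i r_i = 3·0 + 7·4 + 2·5 + 2·8 + 8·0 = 54 ≡ 10.
  S_1 = Σ v_i α_i r_i = 3·6·0 + 7·8·4 + 2·3·5 + 2·10·8 + 8·4·0 = 414 ≡ 7.
  α_i^2 mod 11 = [3, 9, 9, 1, 5].
  S_2 = Σ v_i α_i^2 r_i = 3·3·0 + 7·9·4 + 2·9·5 + 2·1·8 + 8·5·0 = 358 ≡ 6.
  S = (10, 7, 6) ≠ 0, so r is not a codeword (an error is present).
Step 3: locate the error. For a single error e at position i, S_ℓ = v_i·e·α_i^ℓ, so α_err = S_1/S_0.
  S_0^{−1} = 10^{−1} = 10 (mod 11), so α_err = 7·10 = 70 ≡ 4 = α_5. Error position i = 5.
  Consistency check: S_2/S_1 = 6·8 = 48 ≡ 4 = α_err ✓ (single-error assumption holds).
Step 4: error magnitude e = S_0/v_5 = S_0·∏_{j≠5}(α_5 − α_j) = 10·7 = 70 ≡ 4 (mod 11).
Step 5: correct position 5: c_5 = r_5 − e = 0 − 4 ≡ 7 (mod 11). Hence c = [0, 4, 5, 8, 7].
  Check: interpolating c through the α_i gives m(x) = 10 + 2·x (degree < 2) with m(α_i) = c_i for every i, so c is indeed a codeword.


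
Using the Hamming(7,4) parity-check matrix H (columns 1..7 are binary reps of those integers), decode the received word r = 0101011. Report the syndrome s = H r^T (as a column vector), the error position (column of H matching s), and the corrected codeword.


s = (1, 1, 1)^T, error position = 7, corrected codeword c = 0101010

Compute s = H r^T mod 2 one row at a time:
  s_1 = 1 + 0 + 1 + 1 = 3 ≡ 1 (mod 2).
  s_2 = 1 + 0 + 1 + 1 = 3 ≡ 1 (mod 2).
  s_3 = 0 + 0 + 0 + 1 = 1 ≡ 1 (mod 2).
s = (1, 1, 1)^T — this equals column 7 of H (binary 111), so error is at position 7.
Correct: flip bit 7 of r = 0101011 to get c = 0101010.


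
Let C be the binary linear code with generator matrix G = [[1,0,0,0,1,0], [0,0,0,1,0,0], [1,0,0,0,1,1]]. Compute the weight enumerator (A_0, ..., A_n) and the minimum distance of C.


Weight distribution: A_0 = 1, A_1 = 2, A_2 = 2, A_3 = 2, A_4 = 1. Minimum distance d = 1.

Enumerate all 2^3 = 8 messages m ∈ F_2^3.
For each, compute codeword c = mG in F_2^6, then tally its weight.
  m = 000 → c = 000000, weight = 0.
  m = 100 → c = 100010, weight = 2.
  m = 010 → c = 000100, weight = 1.
  m = 110 → c = 100110, weight = 3.
  m = 001 → c = 100011, weight = 3.
  m = 101 → c = 000001, weight = 1.
  m = 011 → c = 100111, weight = 4.
  m = 111 → c = 000101, weight = 2.
Tally weights:
  weight 0: 1 codewords.
  weight 1: 2 codewords.
  weight 2: 2 codewords.
  weight 3: 2 codewords.
  weight 4: 1 codewords.
Minimum distance d = smallest w > 0 with A_w > 0 = 1.
Sanity: Σ A_w = 8 = 2^3 = 8 ✓.


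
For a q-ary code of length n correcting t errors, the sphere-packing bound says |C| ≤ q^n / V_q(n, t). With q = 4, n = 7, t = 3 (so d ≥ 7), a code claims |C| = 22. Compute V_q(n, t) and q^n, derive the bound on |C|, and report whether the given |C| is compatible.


V_q(n, t) = 1156, q^n = 16384, Hamming bound = 14, |C| = 22 > bound (violated).

Step 1: Compute V_q(n, t) = Σ_{j=0}^3 C(n, j) (q−1)^j.
  j = 0: C(7,0)·(3)^0 = 1·1 = 1.
  j = 1: C(7,1)·(3)^1 = 7·3 = 21.
  j = 2: C(7,2)·(3)^2 = 21·9 = 189.
  j = 3: C(7,3)·(3)^3 = 35·27 = 945.
  V_q(n, t) = 1 + 21 + 189 + 945 = 1156.
Step 2: q^n = 4^7 = 16384.
Step 3: Hamming bound ⌊q^n / V_q(n,t)⌋ = ⌊16384/1156⌋ = 14.
Step 4: Compare |C| = 22 to 14: violated.
The claimed |C| lies above the Hamming bound, so no 4-ary code of length 7 with d ≥ 7 can have 22 codewords.


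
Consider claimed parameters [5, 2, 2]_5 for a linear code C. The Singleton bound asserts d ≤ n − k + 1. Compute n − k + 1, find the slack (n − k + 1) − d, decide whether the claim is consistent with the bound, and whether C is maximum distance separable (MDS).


Singleton RHS = n − k + 1 = 4, slack = 2, bound satisfied, not MDS.

Singleton bound: d ≤ n − k + 1.
Here n = 5, k = 2, so n − k + 1 = 4.
Given d = 2, check d ≤ 4: YES.
Slack = (n − k + 1) − d = 2.
The code is NOT MDS (slack = 2 > 0).
Description: the claimed parameters are [5, 2, 2]_5; such a code would be non-MDS.


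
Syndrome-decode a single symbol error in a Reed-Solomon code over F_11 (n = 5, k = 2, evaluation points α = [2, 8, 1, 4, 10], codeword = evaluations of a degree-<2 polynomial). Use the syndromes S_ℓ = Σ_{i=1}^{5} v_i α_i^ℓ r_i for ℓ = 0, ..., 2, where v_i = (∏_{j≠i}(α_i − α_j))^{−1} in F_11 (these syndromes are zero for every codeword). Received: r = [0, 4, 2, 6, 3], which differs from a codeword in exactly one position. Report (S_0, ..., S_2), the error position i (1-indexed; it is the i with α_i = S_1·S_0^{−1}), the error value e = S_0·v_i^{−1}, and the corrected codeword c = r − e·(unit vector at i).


S = (5, 10, 9), error at position 1, error magnitude e = 4, c = [7, 4, 2, 6, 3].

Step 1: column multipliers v_i = (∏_{j≠i}(α_i − α_j))^{−1} mod 11.
  i = 1 (α = 2): (2−8)(2−1)(2−4)(2−10) = (−6)·1·(−2)·(−8) = −96 ≡ 3, so v_1 = 3^{−1} = 4 (mod 11).
  i = 2 (α = 8): (8−2)(8−1)(8−4)(8−10) = 6·7·4·(−2) = −336 ≡ 5, so v_2 = 5^{−1} = 9 (mod 11).
  i = 3 (α = 1): (1−2)(1−8)(1−4)(1−10) = (−1)·(−7)·(−3)·(−9) = 189 ≡ 2, so v_3 = 2^{−1} = 6 (mod 11).
  i = 4 (α = 4): (4−2)(4−8)(4−1)(4−10) = 2·(−4)·3·(−6) = 144 ≡ 1, so v_4 = 1^{−1} = 1 (mod 11).
  i = 5 (α = 10): (10−2)(10−8)(10−1)(10−4) = 8·2·9·6 = 864 ≡ 6, so v_5 = 6^{−1} = 2 (mod 11).
  v = [4, 9, 6, 1, 2].
Step 2: syndromes of r = [0, 4, 2, 6, 3] (all sums mod 11).
  S_0 = Σ v_i r_i = 4·0 + 9·4 + 6·2 + 1·6 + 2·3 = 60 ≡ 5.
  S_1 = Σ v_i α_i r_i = 4·2·0 + 9·8·4 + 6·1·2 + 1·4·6 + 2·10·3 = 384 ≡ 10.
  α_i^2 mod 11 = [4, 9, 1, 5, 1].
  S_2 = Σ v_i α_i^2 r_i = 4·4·0 + 9·9·4 + 6·1·2 + 1·5·6 + 2·1·3 = 372 ≡ 9.
  S = (5, 10, 9) ≠ 0, so r is not a codeword (an error is present).
Step 3: locate the error. For a single error e at position i, S_ℓ = v_i·e·α_i^ℓ, so α_err = S_1/S_0.
  S_0^{−1} = 5^{−1} = 9 (mod 11), so α_err = 10·9 = 90 ≡ 2 = α_1. Error position i = 1.
  Consistency check: S_2/S_1 = 9·10 = 90 ≡ 2 = α_err ✓ (single-error assumption holds).
Step 4: error magnitude e = S_0/v_1 = S_0·∏_{j≠1}(α_1 − α_j) = 5·3 = 15 ≡ 4 (mod 11).
Step 5: correct position 1: c_1 = r_1 − e = 0 − 4 ≡ 7 (mod 11). Hence c = [7, 4, 2, 6, 3].
  Check: interpolating c through the α_i gives m(x) = 8 + 5·x (degree < 2) with m(α_i) = c_i for every i, so c is indeed a codeword.


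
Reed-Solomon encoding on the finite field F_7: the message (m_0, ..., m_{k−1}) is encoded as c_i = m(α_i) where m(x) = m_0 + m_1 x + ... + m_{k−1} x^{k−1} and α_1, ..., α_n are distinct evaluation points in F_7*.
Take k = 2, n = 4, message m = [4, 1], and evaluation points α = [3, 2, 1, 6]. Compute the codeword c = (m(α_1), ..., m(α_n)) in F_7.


c = [0, 6, 5, 3]

Message polynomial: m(x) = 4 + 1·x (mod 7).
For each evaluation point α_i, compute m(α_i) mod 7:
  α_1 = 3: Horner steps 1 → 0, so m(3) = 0.
  α_2 = 2: Horner steps 1 → 6, so m(2) = 6.
  α_3 = 1: Horner steps 1 → 5, so m(1) = 5.
  α_4 = 6: Horner steps 1 → 3, so m(6) = 3.
Codeword c = [0, 6, 5, 3] ∈ F_7^4.


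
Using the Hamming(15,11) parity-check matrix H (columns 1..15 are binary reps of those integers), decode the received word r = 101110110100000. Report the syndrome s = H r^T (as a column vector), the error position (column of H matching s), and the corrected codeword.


s = (0, 1, 1, 0)^T, error position = 6, corrected codeword c = 101111110100000

Compute s = H r^T mod 2 one row at a time:
  s_1 = 1 + 0 + 1 + 0 + 0 + 0 + 0 + 0 = 2 ≡ 0 (mod 2).
  s_2 = 1 + 1 + 0 + 1 + 0 + 0 + 0 + 0 = 3 ≡ 1 (mod 2).
  s_3 = 0 + 1 + 0 + 1 + 1 + 0 + 0 + 0 = 3 ≡ 1 (mod 2).
  s_4 = 1 + 1 + 1 + 1 + 0 + 0 + 0 + 0 = 4 ≡ 0 (mod 2).
s = (0, 1, 1, 0)^T — this equals column 6 of H (binary 0110), so error is at position 6.
Correct: flip bit 6 of r = 101110110100000 to get c = 101111110100000.


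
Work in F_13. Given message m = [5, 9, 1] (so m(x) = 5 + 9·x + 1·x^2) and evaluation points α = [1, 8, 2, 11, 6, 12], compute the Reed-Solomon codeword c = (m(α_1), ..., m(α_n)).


c = [2, 11, 1, 4, 4, 10]

Message polynomial: m(x) = 5 + 9·x + 1·x^2 (mod 13).
For each evaluation point α_i, compute m(α_i) mod 13:
  α_1 = 1: Horner steps 1 → 10 → 2, so m(1) = 2.
  α_2 = 8: Horner steps 1 → 4 → 11, so m(8) = 11.
  α_3 = 2: Horner steps 1 → 11 → 1, so m(2) = 1.
  α_4 = 11: Horner steps 1 → 7 → 4, so m(11) = 4.
  α_5 = 6: Horner steps 1 → 2 → 4, so m(6) = 4.
  α_6 = 12: Horner steps 1 → 8 → 10, so m(12) = 10.
Codeword c = [2, 11, 1, 4, 4, 10] ∈ F_13^6.


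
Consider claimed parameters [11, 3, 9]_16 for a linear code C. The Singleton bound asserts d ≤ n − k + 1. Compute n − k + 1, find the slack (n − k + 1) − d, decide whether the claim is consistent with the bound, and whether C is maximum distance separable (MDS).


Singleton RHS = n − k + 1 = 9, slack = 0, bound satisfied, MDS.

Singleton bound: d ≤ n − k + 1.
Here n = 11, k = 3, so n − k + 1 = 9.
Given d = 9, check d ≤ 9: YES.
Slack = (n − k + 1) − d = 0.
The code is MDS (slack = 0).
Description: the claimed parameters are [11, 3, 9]_16; such a code would be MDS (meets Singleton bound).


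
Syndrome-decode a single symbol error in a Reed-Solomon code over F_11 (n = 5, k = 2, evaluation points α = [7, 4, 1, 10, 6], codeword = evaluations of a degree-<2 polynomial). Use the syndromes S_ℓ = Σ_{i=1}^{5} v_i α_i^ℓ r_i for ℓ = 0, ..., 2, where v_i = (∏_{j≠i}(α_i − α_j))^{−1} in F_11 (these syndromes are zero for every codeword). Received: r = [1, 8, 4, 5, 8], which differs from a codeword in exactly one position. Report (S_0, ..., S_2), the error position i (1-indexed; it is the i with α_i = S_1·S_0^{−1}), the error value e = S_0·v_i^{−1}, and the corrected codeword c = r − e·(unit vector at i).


S = (8, 4, 2), error at position 5, error magnitude e = 1, c = [1, 8, 4, 5, 7].

Step 1: column multipliers v_i = (∏_{j≠i}(α_i − α_j))^{−1} mod 11.
  i = 1 (α = 7): (7−4)(7−1)(7−10)(7−6) = 3·6·(−3)·1 = −54 ≡ 1, so v_1 = 1^{−1} = 1 (mod 11).
  i = 2 (α = 4): (4−7)(4−1)(4−10)(4−6) = (−3)·3·(−6)·(−2) = −108 ≡ 2, so v_2 = 2^{−1} = 6 (mod 11).
  i = 3 (α = 1): (1−7)(1−4)(1−10)(1−6) = (−6)·(−3)·(−9)·(−5) = 810 ≡ 7, so v_3 = 7^{−1} = 8 (mod 11).
  i = 4 (α = 10): (10−7)(10−4)(10−1)(10−6) = 3·6·9·4 = 648 ≡ 10, so v_4 = 10^{−1} = 10 (mod 11).
  i = 5 (α = 6): (6−7)(6−4)(6−1)(6−10) = (−1)·2·5·(−4) = 40 ≡ 7, so v_5 = 7^{−1} = 8 (mod 11).
  v = [1, 6, 8, 10, 8].
Step 2: syndromes of r = [1, 8, 4, 5, 8] (all sums mod 11).
  S_0 = Σ v_i r_i = 1·1 + 6·8 + 8·4 + 10·5 + 8·8 = 195 ≡ 8.
  S_1 = Σ v_i α_i r_i = 1·7·1 + 6·4·8 + 8·1·4 + 10·10·5 + 8·6·8 = 1115 ≡ 4.
  α_i^2 mod 11 = [5, 5, 1, 1, 3].
  S_2 = Σ v_i α_i^2 r_i = 1·5·1 + 6·5·8 + 8·1·4 + 10·1·5 + 8·3·8 = 519 ≡ 2.
  S = (8, 4, 2) ≠ 0, so r is not a codeword (an error is present).
Step 3: locate the error. For a single error e at position i, S_ℓ = v_i·e·α_i^ℓ, so α_err = S_1/S_0.
  S_0^{−1} = 8^{−1} = 7 (mod 11), so α_err = 4·7 = 28 ≡ 6 = α_5. Error position i = 5.
  Consistency check: S_2/S_1 = 2·3 = 6 ≡ 6 = α_err ✓ (single-error assumption holds).
Step 4: error magnitude e = S_0/v_5 = S_0·∏_{j≠5}(α_5 − α_j) = 8·7 = 56 ≡ 1 (mod 11).
Step 5: correct position 5: c_5 = r_5 − e = 8 − 1 ≡ 7 (mod 11). Hence c = [1, 8, 4, 5, 7].
  Check: interpolating c through the α_i gives m(x) = 10 + 5·x (degree < 2) with m(α_i) = c_i for every i, so c is indeed a codeword.


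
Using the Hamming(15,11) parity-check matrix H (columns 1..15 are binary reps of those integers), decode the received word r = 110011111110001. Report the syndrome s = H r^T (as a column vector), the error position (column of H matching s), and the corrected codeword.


s = (1, 0, 0, 0)^T, error position = 8, corrected codeword c = 110011101110001

Compute s = H r^T mod 2 one row at a time:
  s_1 = 1 + 1 + 1 + 1 + 0 + 0 + 0 + 1 = 5 ≡ 1 (mod 2).
  s_2 = 0 + 1 + 1 + 1 + 0 + 0 + 0 + 1 = 4 ≡ 0 (mod 2).
  s_3 = 1 + 0 + 1 + 1 + 1 + 1 + 0 + 1 = 6 ≡ 0 (mod 2).
  s_4 = 1 + 0 + 1 + 1 + 1 + 1 + 0 + 1 = 6 ≡ 0 (mod 2).
s = (1, 0, 0, 0)^T — this equals column 8 of H (binary 1000), so error is at position 8.
Correct: flip bit 8 of r = 110011111110001 to get c = 110011101110001.


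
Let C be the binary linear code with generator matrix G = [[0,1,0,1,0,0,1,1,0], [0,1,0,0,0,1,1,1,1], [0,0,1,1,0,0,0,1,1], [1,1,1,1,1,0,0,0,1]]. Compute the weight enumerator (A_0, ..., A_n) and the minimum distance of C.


Weight distribution: A_0 = 1, A_3 = 2, A_4 = 5, A_5 = 4, A_6 = 2, A_7 = 2. Minimum distance d = 3.

Enumerate all 2^4 = 16 messages m ∈ F_2^4.
For each, compute codeword c = mG in F_2^9, then tally its weight.
  m = 0000 → c = 000000000, weight = 0.
  m = 1000 → c = 010100110, weight = 4.
  m = 0100 → c = 010001111, weight = 5.
  m = 1100 → c = 000101001, weight = 3.
  m = 0010 → c = 001100011, weight = 4.
  m = 1010 → c = 011000101, weight = 4.
  m = 0110 → c = 011101100, weight = 5.
  m = 1110 → c = 001001010, weight = 3.
  m = 0001 → c = 111110001, weight = 6.
  m = 1001 → c = 101010111, weight = 6.
  m = 0101 → c = 101111110, weight = 7.
  m = 1101 → c = 111011000, weight = 5.
  m = 0011 → c = 110010010, weight = 4.
  m = 1011 → c = 100110100, weight = 4.
  m = 0111 → c = 100011101, weight = 5.
  m = 1111 → c = 110111011, weight = 7.
Tally weights:
  weight 0: 1 codewords.
  weight 3: 2 codewords.
  weight 4: 5 codewords.
  weight 5: 4 codewords.
  weight 6: 2 codewords.
  weight 7: 2 codewords.
Minimum distance d = smallest w > 0 with A_w > 0 = 3.
Sanity: Σ A_w = 16 = 2^4 = 16 ✓.


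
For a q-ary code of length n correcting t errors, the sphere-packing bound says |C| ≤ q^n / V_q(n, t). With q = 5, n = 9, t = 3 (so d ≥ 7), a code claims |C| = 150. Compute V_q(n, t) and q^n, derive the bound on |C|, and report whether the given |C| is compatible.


V_q(n, t) = 5989, q^n = 1953125, Hamming bound = 326, |C| = 150 ≤ bound (satisfied).

Step 1: Compute V_q(n, t) = Σ_{j=0}^3 C(n, j) (q−1)^j.
  j = 0: C(9,0)·(4)^0 = 1·1 = 1.
  j = 1: C(9,1)·(4)^1 = 9·4 = 36.
  j = 2: C(9,2)·(4)^2 = 36·16 = 576.
  j = 3: C(9,3)·(4)^3 = 84·64 = 5376.
  V_q(n, t) = 1 + 36 + 576 + 5376 = 5989.
Step 2: q^n = 5^9 = 1953125.
Step 3: Hamming bound ⌊q^n / V_q(n,t)⌋ = ⌊1953125/5989⌋ = 326.
Step 4: Compare |C| = 150 to 326: satisfied.
The claimed |C| lies below the Hamming bound.


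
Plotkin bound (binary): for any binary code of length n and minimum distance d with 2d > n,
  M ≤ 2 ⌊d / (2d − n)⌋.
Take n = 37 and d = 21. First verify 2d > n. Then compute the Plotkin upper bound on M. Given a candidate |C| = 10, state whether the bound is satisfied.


Plotkin bound M ≤ 8; given |C| = 10 > bound (violated).

Check applicability: 2d = 42, n = 37.
2d − n = 5 > 0, so Plotkin applies.
Compute d/(2d−n) = 21/5 ≈ 4.2000.
⌊d/(2d−n)⌋ = 4.
Plotkin bound: M ≤ 2·4 = 8.
Given |C| = 10, check: VIOLATED.
This |C| is above the Plotkin bound, so no binary code with n = 37, d = 21 and 10 codewords exists.


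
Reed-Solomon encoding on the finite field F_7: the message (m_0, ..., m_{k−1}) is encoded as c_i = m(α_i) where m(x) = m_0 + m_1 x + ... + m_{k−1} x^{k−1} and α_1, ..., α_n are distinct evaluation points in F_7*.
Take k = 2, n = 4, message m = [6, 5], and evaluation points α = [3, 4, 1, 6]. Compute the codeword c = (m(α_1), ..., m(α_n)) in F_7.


c = [0, 5, 4, 1]

Message polynomial: m(x) = 6 + 5·x (mod 7).
For each evaluation point α_i, compute m(α_i) mod 7:
  α_1 = 3: Horner steps 5 → 0, so m(3) = 0.
  α_2 = 4: Horner steps 5 → 5, so m(4) = 5.
  α_3 = 1: Horner steps 5 → 4, so m(1) = 4.
  α_4 = 6: Horner steps 5 → 1, so m(6) = 1.
Codeword c = [0, 5, 4, 1] ∈ F_7^4.


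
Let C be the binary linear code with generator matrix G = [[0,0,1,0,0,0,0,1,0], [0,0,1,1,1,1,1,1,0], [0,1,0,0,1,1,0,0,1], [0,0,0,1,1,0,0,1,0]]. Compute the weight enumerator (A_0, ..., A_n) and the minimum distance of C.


Weight distribution: A_0 = 1, A_2 = 1, A_3 = 4, A_4 = 3, A_5 = 4, A_6 = 3. Minimum distance d = 2.

Enumerate all 2^4 = 16 messages m ∈ F_2^4.
For each, compute codeword c = mG in F_2^9, then tally its weight.
  m = 0000 → c = 000000000, weight = 0.
  m = 1000 → c = 001000010, weight = 2.
  m = 0100 → c = 001111110, weight = 6.
  m = 1100 → c = 000111100, weight = 4.
  m = 0010 → c = 010011001, weight = 4.
  m = 1010 → c = 011011011, weight = 6.
  m = 0110 → c = 011100111, weight = 6.
  m = 1110 → c = 010100101, weight = 4.
  m = 0001 → c = 000110010, weight = 3.
  m = 1001 → c = 001110000, weight = 3.
  m = 0101 → c = 001001100, weight = 3.
  m = 1101 → c = 000001110, weight = 3.
  m = 0011 → c = 010101011, weight = 5.
  m = 1011 → c = 011101001, weight = 5.
  m = 0111 → c = 011010101, weight = 5.
  m = 1111 → c = 010010111, weight = 5.
Tally weights:
  weight 0: 1 codewords.
  weight 2: 1 codewords.
  weight 3: 4 codewords.
  weight 4: 3 codewords.
  weight 5: 4 codewords.
  weight 6: 3 codewords.
Minimum distance d = smallest w > 0 with A_w > 0 = 2.
Sanity: Σ A_w = 16 = 2^4 = 16 ✓.


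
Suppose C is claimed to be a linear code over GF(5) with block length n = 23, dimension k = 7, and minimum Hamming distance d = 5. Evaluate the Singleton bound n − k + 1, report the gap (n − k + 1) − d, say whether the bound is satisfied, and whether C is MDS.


Singleton RHS = n − k + 1 = 17, slack = 12, bound satisfied, not MDS.

Singleton bound: d ≤ n − k + 1.
Here n = 23, k = 7, so n − k + 1 = 17.
Given d = 5, check d ≤ 17: YES.
Slack = (n − k + 1) − d = 12.
The code is NOT MDS (slack = 12 > 0).
Description: the claimed parameters are [23, 7, 5]_5; such a code would be non-MDS.


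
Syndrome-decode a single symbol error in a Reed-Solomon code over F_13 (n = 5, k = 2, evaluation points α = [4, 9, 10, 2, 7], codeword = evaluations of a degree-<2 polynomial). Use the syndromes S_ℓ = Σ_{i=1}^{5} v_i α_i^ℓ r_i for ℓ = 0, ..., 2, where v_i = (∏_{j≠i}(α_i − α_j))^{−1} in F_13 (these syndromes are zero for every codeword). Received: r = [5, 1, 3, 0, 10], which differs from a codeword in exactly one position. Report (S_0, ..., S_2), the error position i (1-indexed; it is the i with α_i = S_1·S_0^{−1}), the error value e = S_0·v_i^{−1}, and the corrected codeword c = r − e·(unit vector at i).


S = (7, 2, 8), error at position 1, error magnitude e = 1, c = [4, 1, 3, 0, 10].

Step 1: column multipliers v_i = (∏_{j≠i}(α_i − α_j))^{−1} mod 13.
  i = 1 (α = 4): (4−9)(4−10)(4−2)(4−7) = (−5)·(−6)·2·(−3) = −180 ≡ 2, so v_1 = 2^{−1} = 7 (mod 13).
  i = 2 (α = 9): (9−4)(9−10)(9−2)(9−7) = 5·(−1)·7·2 = −70 ≡ 8, so v_2 = 8^{−1} = 5 (mod 13).
  i = 3 (α = 10): (10−4)(10−9)(10−2)(10−7) = 6·1·8·3 = 144 ≡ 1, so v_3 = 1^{−1} = 1 (mod 13).
  i = 4 (α = 2): (2−4)(2−9)(2−10)(2−7) = (−2)·(−7)·(−8)·(−5) = 560 ≡ 1, so v_4 = 1^{−1} = 1 (mod 13).
  i = 5 (α = 7): (7−4)(7−9)(7−10)(7−2) = 3·(−2)·(−3)·5 = 90 ≡ 12, so v_5 = 12^{−1} = 12 (mod 13).
  v = [7, 5, 1, 1, 12].
Step 2: syndromes of r = [5, 1, 3, 0, 10] (all sums mod 13).
  S_0 = Σ v_i r_i = 7·5 + 5·1 + 1·3 + 1·0 + 12·10 = 163 ≡ 7.
  S_1 = Σ v_i α_i r_i = 7·4·5 + 5·9·1 + 1·10·3 + 1·2·0 + 12·7·10 = 1055 ≡ 2.
  α_i^2 mod 13 = [3, 3, 9, 4, 10].
  S_2 = Σ v_i α_i^2 r_i = 7·3·5 + 5·3·1 + 1·9·3 + 1·4·0 + 12·10·10 = 1347 ≡ 8.
  S = (7, 2, 8) ≠ 0, so r is not a codeword (an error is present).
Step 3: locate the error. For a single error e at position i, S_ℓ = v_i·e·α_i^ℓ, so α_err = S_1/S_0.
  S_0^{−1} = 7^{−1} = 2 (mod 13), so α_err = 2·2 = 4 ≡ 4 = α_1. Error position i = 1.
  Consistency check: S_2/S_1 = 8·7 = 56 ≡ 4 = α_err ✓ (single-error assumption holds).
Step 4: error magnitude e = S_0/v_1 = S_0·∏_{j≠1}(α_1 − α_j) = 7·2 = 14 ≡ 1 (mod 13).
Step 5: correct position 1: c_1 = r_1 − e = 5 − 1 ≡ 4 (mod 13). Hence c = [4, 1, 3, 0, 10].
  Check: interpolating c through the α_i gives m(x) = 9 + 2·x (degree < 2) with m(α_i) = c_i for every i, so c is indeed a codeword.


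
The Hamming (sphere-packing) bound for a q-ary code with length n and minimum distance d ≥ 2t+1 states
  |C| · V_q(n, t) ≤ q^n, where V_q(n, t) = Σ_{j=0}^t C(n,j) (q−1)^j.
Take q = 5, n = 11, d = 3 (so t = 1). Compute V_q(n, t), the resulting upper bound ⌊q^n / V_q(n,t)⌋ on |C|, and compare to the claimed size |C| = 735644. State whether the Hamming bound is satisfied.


V_q(n, t) = 45, q^n = 48828125, Hamming bound = 1085069, |C| = 735644 ≤ bound (satisfied).

Step 1: Compute V_q(n, t) = Σ_{j=0}^1 C(n, j) (q−1)^j.
  j = 0: C(11,0)·(4)^0 = 1·1 = 1.
  j = 1: C(11,1)·(4)^1 = 11·4 = 44.
  V_q(n, t) = 1 + 44 = 45.
Step 2: q^n = 5^11 = 48828125.
Step 3: Hamming bound ⌊q^n / V_q(n,t)⌋ = ⌊48828125/45⌋ = 1085069.
Step 4: Compare |C| = 735644 to 1085069: satisfied.
The claimed |C| lies below the Hamming bound.


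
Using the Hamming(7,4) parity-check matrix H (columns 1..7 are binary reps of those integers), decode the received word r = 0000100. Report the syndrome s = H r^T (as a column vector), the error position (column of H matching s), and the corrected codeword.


s = (1, 0, 1)^T, error position = 5, corrected codeword c = 0000000

Compute s = H r^T mod 2 one row at a time:
  s_1 = 0 + 1 + 0 + 0 = 1 ≡ 1 (mod 2).
  s_2 = 0 + 0 + 0 + 0 = 0 ≡ 0 (mod 2).
  s_3 = 0 + 0 + 1 + 0 = 1 ≡ 1 (mod 2).
s = (1, 0, 1)^T — this equals column 5 of H (binary 101), so error is at position 5.
Correct: flip bit 5 of r = 0000100 to get c = 0000000.


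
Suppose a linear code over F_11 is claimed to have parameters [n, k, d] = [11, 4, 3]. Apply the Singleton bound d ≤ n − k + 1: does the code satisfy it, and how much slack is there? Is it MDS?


Singleton RHS = n − k + 1 = 8, slack = 5, bound satisfied, not MDS.

Singleton bound: d ≤ n − k + 1.
Here n = 11, k = 4, so n − k + 1 = 8.
Given d = 3, check d ≤ 8: YES.
Slack = (n − k + 1) − d = 5.
The code is NOT MDS (slack = 5 > 0).
Description: the claimed parameters are [11, 4, 3]_11; such a code would be non-MDS.


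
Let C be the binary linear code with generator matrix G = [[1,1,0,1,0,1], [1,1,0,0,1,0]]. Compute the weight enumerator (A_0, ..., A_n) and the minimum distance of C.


Weight distribution: A_0 = 1, A_3 = 2, A_4 = 1. Minimum distance d = 3.

Enumerate all 2^2 = 4 messages m ∈ F_2^2.
For each, compute codeword c = mG in F_2^6, then tally its weight.
  m = 00 → c = 000000, weight = 0.
  m = 10 → c = 110101, weight = 4.
  m = 01 → c = 110010, weight = 3.
  m = 11 → c = 000111, weight = 3.
Tally weights:
  weight 0: 1 codewords.
  weight 3: 2 codewords.
  weight 4: 1 codewords.
Minimum distance d = smallest w > 0 with A_w > 0 = 3.
Sanity: Σ A_w = 4 = 2^2 = 4 ✓.


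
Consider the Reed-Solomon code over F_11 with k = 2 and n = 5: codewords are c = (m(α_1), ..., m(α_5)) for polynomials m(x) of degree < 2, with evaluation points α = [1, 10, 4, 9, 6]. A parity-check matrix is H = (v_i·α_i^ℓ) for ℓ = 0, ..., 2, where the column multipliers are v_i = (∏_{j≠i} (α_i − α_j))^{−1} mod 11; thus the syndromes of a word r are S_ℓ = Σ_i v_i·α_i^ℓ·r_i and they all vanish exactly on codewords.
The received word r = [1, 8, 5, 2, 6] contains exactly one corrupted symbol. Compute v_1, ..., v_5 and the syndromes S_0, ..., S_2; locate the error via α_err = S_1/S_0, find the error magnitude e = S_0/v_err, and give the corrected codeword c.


S = (7, 7, 7), error at position 1, error magnitude e = 3, c = [9, 8, 5, 2, 6].

Step 1: column multipliers v_i = (∏_{j≠i}(α_i − α_j))^{−1} mod 11.
  i = 1 (α = 1): (1−10)(1−4)(1−9)(1−6) = (−9)·(−3)·(−8)·(−5) = 1080 ≡ 2, so v_1 = 2^{−1} = 6 (mod 11).
  i = 2 (α = 10): (10−1)(10−4)(10−9)(10−6) = 9·6·1·4 = 216 ≡ 7, so v_2 = 7^{−1} = 8 (mod 11).
  i = 3 (α = 4): (4−1)(4−10)(4−9)(4−6) = 3·(−6)·(−5)·(−2) = −180 ≡ 7, so v_3 = 7^{−1} = 8 (mod 11).
  i = 4 (α = 9): (9−1)(9−10)(9−4)(9−6) = 8·(−1)·5·3 = −120 ≡ 1, so v_4 = 1^{−1} = 1 (mod 11).
  i = 5 (α = 6): (6−1)(6−10)(6−4)(6−9) = 5·(−4)·2·(−3) = 120 ≡ 10, so v_5 = 10^{−1} = 10 (mod 11).
  v = [6, 8, 8, 1, 10].
Step 2: syndromes of r = [1, 8, 5, 2, 6] (all sums mod 11).
  S_0 = Σ v_i r_i = 6·1 + 8·8 + 8·5 + 1·2 + 10·6 = 172 ≡ 7.
  S_1 = Σ v_i α_i r_i = 6·1·1 + 8·10·8 + 8·4·5 + 1·9·2 + 10·6·6 = 1184 ≡ 7.
  α_i^2 mod 11 = [1, 1, 5, 4, 3].
  S_2 = Σ v_i α_i^2 r_i = 6·1·1 + 8·1·8 + 8·5·5 + 1·4·2 + 10·3·6 = 458 ≡ 7.
  S = (7, 7, 7) ≠ 0, so r is not a codeword (an error is present).
Step 3: locate the error. For a single error e at position i, S_ℓ = v_i·e·α_i^ℓ, so α_err = S_1/S_0.
  S_0^{−1} = 7^{−1} = 8 (mod 11), so α_err = 7·8 = 56 ≡ 1 = α_1. Error position i = 1.
  Consistency check: S_2/S_1 = 7·8 = 56 ≡ 1 = α_err ✓ (single-error assumption holds).
Step 4: error magnitude e = S_0/v_1 = S_0·∏_{j≠1}(α_1 − α_j) = 7·2 = 14 ≡ 3 (mod 11).
Step 5: correct position 1: c_1 = r_1 − e = 1 − 3 ≡ 9 (mod 11). Hence c = [9, 8, 5, 2, 6].
  Check: interpolating c through the α_i gives m(x) = 3 + 6·x (degree < 2) with m(α_i) = c_i for every i, so c is indeed a codeword.


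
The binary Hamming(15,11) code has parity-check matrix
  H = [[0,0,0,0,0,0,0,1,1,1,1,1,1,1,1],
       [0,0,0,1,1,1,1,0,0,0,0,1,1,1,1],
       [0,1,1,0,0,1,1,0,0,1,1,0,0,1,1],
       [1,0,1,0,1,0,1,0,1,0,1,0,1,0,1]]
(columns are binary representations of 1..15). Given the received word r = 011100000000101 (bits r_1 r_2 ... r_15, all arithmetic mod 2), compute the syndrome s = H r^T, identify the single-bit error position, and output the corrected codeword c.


s = (0, 1, 1, 1)^T, error position = 7, corrected codeword c = 011100100000101

Compute s = H r^T mod 2 one row at a time:
  s_1 = 0 + 0 + 0 + 0 + 0 + 1 + 0 + 1 = 2 ≡ 0 (mod 2).
  s_2 = 1 + 0 + 0 + 0 + 0 + 1 + 0 + 1 = 3 ≡ 1 (mod 2).
  s_3 = 1 + 1 + 0 + 0 + 0 + 0 + 0 + 1 = 3 ≡ 1 (mod 2).
  s_4 = 0 + 1 + 0 + 0 + 0 + 0 + 1 + 1 = 3 ≡ 1 (mod 2).
s = (0, 1, 1, 1)^T — this equals column 7 of H (binary 0111), so error is at position 7.
Correct: flip bit 7 of r = 011100000000101 to get c = 011100100000101.


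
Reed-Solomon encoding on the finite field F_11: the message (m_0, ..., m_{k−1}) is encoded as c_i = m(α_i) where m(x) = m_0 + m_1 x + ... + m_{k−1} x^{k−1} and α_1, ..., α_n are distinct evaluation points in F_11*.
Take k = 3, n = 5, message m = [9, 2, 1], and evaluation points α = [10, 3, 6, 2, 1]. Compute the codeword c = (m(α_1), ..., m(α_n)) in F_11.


c = [8, 2, 2, 6, 1]

Message polynomial: m(x) = 9 + 2·x + 1·x^2 (mod 11).
For each evaluation point α_i, compute m(α_i) mod 11:
  α_1 = 10: Horner steps 1 → 1 → 8, so m(10) = 8.
  α_2 = 3: Horner steps 1 → 5 → 2, so m(3) = 2.
  α_3 = 6: Horner steps 1 → 8 → 2, so m(6) = 2.
  α_4 = 2: Horner steps 1 → 4 → 6, so m(2) = 6.
  α_5 = 1: Horner steps 1 → 3 → 1, so m(1) = 1.
Codeword c = [8, 2, 2, 6, 1] ∈ F_11^5.


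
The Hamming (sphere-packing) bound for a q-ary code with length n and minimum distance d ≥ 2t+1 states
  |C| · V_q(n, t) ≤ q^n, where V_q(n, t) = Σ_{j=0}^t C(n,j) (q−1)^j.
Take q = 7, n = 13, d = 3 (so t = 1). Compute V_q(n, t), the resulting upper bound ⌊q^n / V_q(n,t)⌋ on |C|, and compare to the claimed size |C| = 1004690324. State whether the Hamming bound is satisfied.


V_q(n, t) = 79, q^n = 96889010407, Hamming bound = 1226443169, |C| = 1004690324 ≤ bound (satisfied).

Step 1: Compute V_q(n, t) = Σ_{j=0}^1 C(n, j) (q−1)^j.
  j = 0: C(13,0)·(6)^0 = 1·1 = 1.
  j = 1: C(13,1)·(6)^1 = 13·6 = 78.
  V_q(n, t) = 1 + 78 = 79.
Step 2: q^n = 7^13 = 96889010407.
Step 3: Hamming bound ⌊q^n / V_q(n,t)⌋ = ⌊96889010407/79⌋ = 1226443169.
Step 4: Compare |C| = 1004690324 to 1226443169: satisfied.
The claimed |C| lies below the Hamming bound.
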